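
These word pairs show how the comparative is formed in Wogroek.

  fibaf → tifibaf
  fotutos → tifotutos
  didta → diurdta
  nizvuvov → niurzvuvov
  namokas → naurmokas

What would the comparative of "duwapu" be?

"duwapu" begins with d-. The one such stem in the data (didta → diurdta) inserts -ur- after the first vowel (as do nizvuvov, namokas), so the same rule applies.
So duwapu → duurwapu.

duurwapu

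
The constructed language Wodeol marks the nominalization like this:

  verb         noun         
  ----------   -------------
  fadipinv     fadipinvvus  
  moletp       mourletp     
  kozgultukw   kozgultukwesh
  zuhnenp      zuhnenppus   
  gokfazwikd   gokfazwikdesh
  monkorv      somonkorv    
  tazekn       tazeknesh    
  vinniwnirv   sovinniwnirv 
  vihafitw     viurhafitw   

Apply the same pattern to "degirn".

vinniwnirv and fadipinv both end in -v yet inflect differently (sovinniwnirv, fadipinvvus), so the final letter is not what conditions the rule; the second-to-last letter is.
"degirn" has second-to-last letter 'r'. The stems whose second-to-last letter is 'r' (vinniwnirv → sovinniwnirv, monkorv → somonkorv) add the prefix so-.
The other patterns: stems whose second-to-last letter is 'n' double the final consonant and add -us; stems whose second-to-last letter is 't' insert -ur- after the first vowel; stems whose second-to-last letter is 'k' add -esh.
So degirn → sodegirn.

sodegirn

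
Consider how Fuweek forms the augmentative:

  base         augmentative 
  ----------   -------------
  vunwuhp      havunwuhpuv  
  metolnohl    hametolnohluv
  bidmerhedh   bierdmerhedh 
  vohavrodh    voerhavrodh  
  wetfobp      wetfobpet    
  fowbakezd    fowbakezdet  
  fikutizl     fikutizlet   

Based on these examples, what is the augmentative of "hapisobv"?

hapisobvet

"hapisobv" has second-to-last letter 'b'. The one such stem in the data (wetfobp → wetfobpet) adds -et, so the same rule applies.
So hapisobv → hapisobvet.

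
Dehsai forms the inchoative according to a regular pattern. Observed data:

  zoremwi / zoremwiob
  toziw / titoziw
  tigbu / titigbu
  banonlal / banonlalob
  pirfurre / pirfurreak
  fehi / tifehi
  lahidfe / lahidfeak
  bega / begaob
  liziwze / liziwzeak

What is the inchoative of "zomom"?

fehi and zoremwi both end in -i yet inflect differently (tifehi, zoremwiob), so the final letter is not what conditions the rule; the first letter is.
"zomom" begins with z-. The one such stem in the data (zoremwi → zoremwiob) adds -ob, so the same rule applies.
So zomom → zomomob.

zomomob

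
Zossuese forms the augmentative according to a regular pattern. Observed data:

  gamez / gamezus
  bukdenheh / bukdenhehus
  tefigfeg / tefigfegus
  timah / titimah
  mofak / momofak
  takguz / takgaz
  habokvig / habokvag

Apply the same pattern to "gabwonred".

bukdenheh and timah both end in -h yet inflect differently (bukdenhehus, titimah), so the final letter is not what conditions the rule; the last vowel is.
"gabwonred" has last vowel 'e'. The stems whose last vowel is 'e' (gamez → gamezus, bukdenheh → bukdenhehus, tefigfeg → tefigfegus) add -us.
The other patterns: stems whose last vowel is 'a' repeat the first consonant+vowel as a prefix; stems whose last vowel is 'i' or 'u' change the last vowel to 'a'.
So gabwonred → gabwonredus.

gabwonredus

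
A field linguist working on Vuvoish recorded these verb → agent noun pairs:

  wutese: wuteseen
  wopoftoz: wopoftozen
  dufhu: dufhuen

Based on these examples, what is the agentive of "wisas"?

wisasen

Every pair shown (wutese → wuteseen, wopoftoz → wopoftozen, dufhu → dufhuen) follows the same rule: add -en.
So wisas → wisasen.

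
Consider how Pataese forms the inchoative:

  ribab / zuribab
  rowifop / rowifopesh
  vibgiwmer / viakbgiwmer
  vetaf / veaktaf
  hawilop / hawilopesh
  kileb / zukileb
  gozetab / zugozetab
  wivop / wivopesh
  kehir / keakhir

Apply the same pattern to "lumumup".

lumumupesh

ribab and vetaf both have last vowel 'a' yet inflect differently (zuribab, veaktaf), so the last vowel is not what conditions the rule; the final letter is.
"lumumup" ends in -p. The stems ending in -p (hawilop → hawilopesh, wivop → wivopesh, rowifop → rowifopesh) add -esh.
So lumumup → lumumupesh.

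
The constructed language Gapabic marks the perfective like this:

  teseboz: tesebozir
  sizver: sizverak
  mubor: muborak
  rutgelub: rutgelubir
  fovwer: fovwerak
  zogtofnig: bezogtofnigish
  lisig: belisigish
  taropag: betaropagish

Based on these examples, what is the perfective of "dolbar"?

dolbarak

mubor and teseboz both have last vowel 'o' yet inflect differently (muborak, tesebozir), so the last vowel is not what conditions the rule; the final letter is.
"dolbar" ends in -r. The stems ending in -r (mubor → muborak, fovwer → fovwerak, sizver → sizverak) add -ak.
So dolbar → dolbarak.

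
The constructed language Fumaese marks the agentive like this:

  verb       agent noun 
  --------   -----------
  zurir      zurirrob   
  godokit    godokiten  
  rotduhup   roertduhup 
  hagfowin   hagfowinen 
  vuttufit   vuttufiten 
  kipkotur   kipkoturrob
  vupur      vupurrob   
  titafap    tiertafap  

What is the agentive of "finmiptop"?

fiernmiptop

rotduhup and kipkotur both have last vowel 'u' yet inflect differently (roertduhup, kipkoturrob), so the last vowel is not what conditions the rule; the final letter is.
"finmiptop" ends in -p. The stems ending in -p (rotduhup → roertduhup, titafap → tiertafap) insert -er- after the first vowel.
The other patterns: stems ending in -r double the final consonant and add -ob; stems ending in -n or -t add -en.
So finmiptop → fiernmiptop.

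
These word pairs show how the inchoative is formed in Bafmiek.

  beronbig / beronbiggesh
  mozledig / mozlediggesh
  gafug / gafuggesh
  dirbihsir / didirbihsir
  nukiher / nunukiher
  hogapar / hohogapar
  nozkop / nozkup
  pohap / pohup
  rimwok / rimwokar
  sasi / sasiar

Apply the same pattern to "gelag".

beronbig and dirbihsir both have last vowel 'i' yet inflect differently (beronbiggesh, didirbihsir), so the last vowel is not what conditions the rule; the final letter is.
"gelag" ends in -g. The stems ending in -g (beronbig → beronbiggesh, mozledig → mozlediggesh, gafug → gafuggesh) double the final consonant and add -esh.
The other patterns: stems ending in -r repeat the first consonant+vowel as a prefix; stems ending in -p change the last vowel to 'u'; stems ending in -i or -k add -ar.
So gelag → gelaggesh.

gelaggesh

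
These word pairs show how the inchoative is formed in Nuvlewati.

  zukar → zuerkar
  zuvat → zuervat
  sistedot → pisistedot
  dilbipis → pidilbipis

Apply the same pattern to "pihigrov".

pipihigrov

zuvat and sistedot both end in -t yet inflect differently (zuervat, pisistedot), so the final letter is not what conditions the rule; the last vowel is.
"pihigrov" has last vowel 'o'. The one such stem in the data (sistedot → pisistedot) adds the prefix pi-, so the same rule applies.
The other pattern: stems whose last vowel is 'a' insert -er- after the first vowel.
So pihigrov → pipihigrov.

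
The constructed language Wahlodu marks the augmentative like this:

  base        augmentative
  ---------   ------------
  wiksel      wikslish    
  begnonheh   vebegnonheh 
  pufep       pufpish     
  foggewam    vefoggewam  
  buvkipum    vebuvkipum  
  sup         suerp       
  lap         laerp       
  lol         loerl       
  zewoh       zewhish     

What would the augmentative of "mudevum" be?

vemudevum

"mudevum" has 3 vowels. The stems with 3 vowels (foggewam → vefoggewam, buvkipum → vebuvkipum, begnonheh → vebegnonheh) add the prefix ve-.
So mudevum → vemudevum.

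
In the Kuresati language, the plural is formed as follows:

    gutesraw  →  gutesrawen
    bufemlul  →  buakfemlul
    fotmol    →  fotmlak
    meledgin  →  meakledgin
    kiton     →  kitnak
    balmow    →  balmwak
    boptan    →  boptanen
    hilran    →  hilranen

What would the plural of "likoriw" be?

balmow and gutesraw both end in -w yet inflect differently (balmwak, gutesrawen), so the final letter is not what conditions the rule; the last vowel is.
"likoriw" has last vowel 'i'. The one such stem in the data (meledgin → meakledgin) inserts -ak- after the first vowel (as does bufemlul), so the same rule applies.
So likoriw → liakkoriw.

liakkoriw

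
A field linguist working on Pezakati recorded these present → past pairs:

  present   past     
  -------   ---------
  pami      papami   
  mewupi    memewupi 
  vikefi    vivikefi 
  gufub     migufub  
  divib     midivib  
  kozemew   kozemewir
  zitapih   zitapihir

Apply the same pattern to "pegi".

pepegi

"pegi" ends in -i. The stems ending in -i (pami → papami, mewupi → memewupi, vikefi → vivikefi) repeat the first consonant+vowel as a prefix.
The other patterns: stems ending in -b add the prefix mi-; stems ending in -h or -w add -ir.
So pegi → pepegi.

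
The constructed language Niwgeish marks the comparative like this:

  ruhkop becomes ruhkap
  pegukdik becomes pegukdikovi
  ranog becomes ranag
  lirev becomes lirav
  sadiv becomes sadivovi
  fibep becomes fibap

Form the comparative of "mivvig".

mivvigovi

"mivvig" has last vowel 'i'. The stems whose last vowel is 'i' (sadiv → sadivovi, pegukdik → pegukdikovi) add -ovi.
So mivvig → mivvigovi.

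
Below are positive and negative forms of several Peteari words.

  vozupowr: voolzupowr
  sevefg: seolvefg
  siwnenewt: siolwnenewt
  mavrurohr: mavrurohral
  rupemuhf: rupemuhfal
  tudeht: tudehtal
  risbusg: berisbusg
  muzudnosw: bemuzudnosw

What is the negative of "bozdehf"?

bozdehfal

mavrurohr and vozupowr both end in -r yet inflect differently (mavrurohral, voolzupowr), so the final letter is not what conditions the rule; the second-to-last letter is.
"bozdehf" has second-to-last letter 'h'. The stems whose second-to-last letter is 'h' (mavrurohr → mavrurohral, rupemuhf → rupemuhfal, tudeht → tudehtal) add -al.
The other patterns: stems whose second-to-last letter is 's' add the prefix be-; stems whose second-to-last letter is 'f' or 'w' insert -ol- after the first vowel.
So bozdehf → bozdehfal.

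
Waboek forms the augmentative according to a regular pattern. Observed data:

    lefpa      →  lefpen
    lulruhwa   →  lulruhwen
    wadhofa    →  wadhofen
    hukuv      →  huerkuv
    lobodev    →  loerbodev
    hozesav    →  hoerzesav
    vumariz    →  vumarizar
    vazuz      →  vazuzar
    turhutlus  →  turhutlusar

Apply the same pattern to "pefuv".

"pefuv" ends in -v. The stems ending in -v (hukuv → huerkuv, lobodev → loerbodev, hozesav → hoerzesav) insert -er- after the first vowel.
So pefuv → peerfuv.

peerfuv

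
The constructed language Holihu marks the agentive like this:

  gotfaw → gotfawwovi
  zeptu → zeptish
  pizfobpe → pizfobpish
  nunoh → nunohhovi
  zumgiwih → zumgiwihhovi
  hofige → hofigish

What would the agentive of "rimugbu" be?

zeptu and zumgiwih both begin with z- yet inflect differently (zeptish, zumgiwihhovi), so the first letter is not what conditions the rule; whether the stem ends in a vowel or a consonant is.
"rimugbu" ends in a vowel. The stems ending in a vowel (zeptu → zeptish, hofige → hofigish, pizfobpe → pizfobpish) drop the final letter and add -ish.
So rimugbu → rimugbish.

rimugbish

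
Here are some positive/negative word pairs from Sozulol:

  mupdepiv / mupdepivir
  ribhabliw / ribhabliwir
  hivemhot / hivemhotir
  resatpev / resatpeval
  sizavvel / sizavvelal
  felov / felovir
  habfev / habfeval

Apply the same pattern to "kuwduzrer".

habfev and felov both end in -v yet inflect differently (habfeval, felovir), so the final letter is not what conditions the rule; the last vowel is.
"kuwduzrer" has last vowel 'e'. The stems whose last vowel is 'e' (habfev → habfeval, sizavvel → sizavvelal, resatpev → resatpeval) add -al.
The other pattern: stems whose last vowel is 'i' or 'o' add -ir.
So kuwduzrer → kuwduzreral.

kuwduzreral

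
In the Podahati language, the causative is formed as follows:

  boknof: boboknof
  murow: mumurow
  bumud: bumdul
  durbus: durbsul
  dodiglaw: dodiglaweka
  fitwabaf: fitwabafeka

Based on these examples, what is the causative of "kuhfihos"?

kukuhfihos

murow and dodiglaw both end in -w yet inflect differently (mumurow, dodiglaweka), so the final letter is not what conditions the rule; the last vowel is.
"kuhfihos" has last vowel 'o'. The stems whose last vowel is 'o' (boknof → boboknof, murow → mumurow) repeat the first consonant+vowel as a prefix.
So kuhfihos → kukuhfihos.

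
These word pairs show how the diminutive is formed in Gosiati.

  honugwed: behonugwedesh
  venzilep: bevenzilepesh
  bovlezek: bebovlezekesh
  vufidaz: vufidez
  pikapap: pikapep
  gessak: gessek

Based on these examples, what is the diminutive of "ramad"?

ramed

"ramad" has last vowel 'a'. The stems whose last vowel is 'a' (vufidaz → vufidez, pikapap → pikapep, gessak → gessek) change the last vowel to 'e'.
So ramad → ramed.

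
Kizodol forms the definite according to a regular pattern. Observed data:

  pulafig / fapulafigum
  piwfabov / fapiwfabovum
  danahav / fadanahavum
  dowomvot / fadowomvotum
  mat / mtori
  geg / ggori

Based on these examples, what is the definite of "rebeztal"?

farebeztalum

dowomvot and mat both end in -t yet inflect differently (fadowomvotum, mtori), so the final letter is not what conditions the rule; the number of vowels is.
"rebeztal" has 3 vowels. The stems with 3 vowels (pulafig → fapulafigum, piwfabov → fapiwfabovum, danahav → fadanahavum) add fa- … -um around the stem.
The other pattern: stems with 1 vowel delete the last vowel and add -ori.
So rebeztal → farebeztalum.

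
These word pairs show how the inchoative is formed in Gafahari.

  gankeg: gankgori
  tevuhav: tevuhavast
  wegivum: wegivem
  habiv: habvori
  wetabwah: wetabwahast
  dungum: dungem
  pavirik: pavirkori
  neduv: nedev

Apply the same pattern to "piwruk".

neduv and tevuhav both end in -v yet inflect differently (nedev, tevuhavast), so the final letter is not what conditions the rule; the last vowel is.
"piwruk" has last vowel 'u'. The stems whose last vowel is 'u' (dungum → dungem, wegivum → wegivem, neduv → nedev) change the last vowel to 'e'.
So piwruk → piwrek.

piwrek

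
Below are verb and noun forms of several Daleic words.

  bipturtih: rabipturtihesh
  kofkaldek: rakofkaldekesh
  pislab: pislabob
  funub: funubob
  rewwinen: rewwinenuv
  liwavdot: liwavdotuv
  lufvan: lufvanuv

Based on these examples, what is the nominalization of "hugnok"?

kofkaldek and rewwinen both have last vowel 'e' yet inflect differently (rakofkaldekesh, rewwinenuv), so the last vowel is not what conditions the rule; the final letter is.
"hugnok" ends in -k. The one such stem in the data (kofkaldek → rakofkaldekesh) adds ra- … -esh around the stem, so the same rule applies.
The other patterns: stems ending in -b add -ob; stems ending in -n or -t add -uv.
So hugnok → rahugnokesh.

rahugnokesh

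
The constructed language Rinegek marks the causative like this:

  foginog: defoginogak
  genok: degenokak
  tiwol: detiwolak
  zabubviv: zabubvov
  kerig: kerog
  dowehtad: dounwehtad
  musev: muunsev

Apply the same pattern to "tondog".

"tondog" has last vowel 'o'. The stems whose last vowel is 'o' (foginog → defoginogak, genok → degenokak, tiwol → detiwolak) add de- … -ak around the stem.
The other patterns: stems whose last vowel is 'i' change the last vowel to 'o'; stems whose last vowel is 'a' or 'e' insert -un- after the first vowel.
So tondog → detondogak.

detondogak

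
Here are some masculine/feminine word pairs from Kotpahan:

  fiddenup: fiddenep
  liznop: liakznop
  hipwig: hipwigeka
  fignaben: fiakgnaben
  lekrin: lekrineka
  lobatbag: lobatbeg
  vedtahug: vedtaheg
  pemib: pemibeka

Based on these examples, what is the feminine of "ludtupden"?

hipwig and vedtahug both end in -g yet inflect differently (hipwigeka, vedtaheg), so the final letter is not what conditions the rule; the last vowel is.
"ludtupden" has last vowel 'e'. The one such stem in the data (fignaben → fiakgnaben) inserts -ak- after the first vowel (as does liznop), so the same rule applies.
So ludtupden → luakdtupden.

luakdtupden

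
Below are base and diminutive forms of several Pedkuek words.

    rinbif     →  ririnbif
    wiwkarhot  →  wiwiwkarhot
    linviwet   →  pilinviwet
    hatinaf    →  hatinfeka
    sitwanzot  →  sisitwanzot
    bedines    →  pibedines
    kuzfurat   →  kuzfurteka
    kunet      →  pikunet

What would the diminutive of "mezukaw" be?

mezukweka

kuzfurat and linviwet both end in -t yet inflect differently (kuzfurteka, pilinviwet), so the final letter is not what conditions the rule; the last vowel is.
"mezukaw" has last vowel 'a'. The stems whose last vowel is 'a' (kuzfurat → kuzfurteka, hatinaf → hatinfeka) delete the last vowel and add -eka.
The other patterns: stems whose last vowel is 'e' add the prefix pi-; stems whose last vowel is 'i' or 'o' repeat the first consonant+vowel as a prefix.
So mezukaw → mezukweka.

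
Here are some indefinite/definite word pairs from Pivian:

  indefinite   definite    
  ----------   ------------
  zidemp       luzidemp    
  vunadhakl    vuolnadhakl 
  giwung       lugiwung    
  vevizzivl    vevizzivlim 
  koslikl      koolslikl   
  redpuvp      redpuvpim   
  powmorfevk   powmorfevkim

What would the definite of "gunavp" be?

vunadhakl and vevizzivl both end in -l yet inflect differently (vuolnadhakl, vevizzivlim), so the final letter is not what conditions the rule; the second-to-last letter is.
"gunavp" has second-to-last letter 'v'. The stems whose second-to-last letter is 'v' (powmorfevk → powmorfevkim, vevizzivl → vevizzivlim, redpuvp → redpuvpim) add -im.
So gunavp → gunavpim.

gunavpim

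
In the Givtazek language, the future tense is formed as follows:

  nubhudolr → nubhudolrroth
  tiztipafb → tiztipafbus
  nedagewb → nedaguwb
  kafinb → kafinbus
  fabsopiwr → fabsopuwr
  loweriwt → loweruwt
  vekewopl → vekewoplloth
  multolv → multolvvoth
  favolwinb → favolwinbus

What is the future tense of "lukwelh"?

kafinb and nedagewb both end in -b yet inflect differently (kafinbus, nedaguwb), so the final letter is not what conditions the rule; the second-to-last letter is.
"lukwelh" has second-to-last letter 'l'. The stems whose second-to-last letter is 'l' (nubhudolr → nubhudolrroth, multolv → multolvvoth) double the final consonant and add -oth.
So lukwelh → lukwelhhoth.

lukwelhhoth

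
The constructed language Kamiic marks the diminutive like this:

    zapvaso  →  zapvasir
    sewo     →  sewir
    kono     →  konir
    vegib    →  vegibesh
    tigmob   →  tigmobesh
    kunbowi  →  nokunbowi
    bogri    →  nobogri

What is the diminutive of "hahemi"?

zapvaso and tigmob both have last vowel 'o' yet inflect differently (zapvasir, tigmobesh), so the last vowel is not what conditions the rule; the final letter is.
"hahemi" ends in -i. The stems ending in -i (kunbowi → nokunbowi, bogri → nobogri) add the prefix no-.
So hahemi → nohahemi.

nohahemi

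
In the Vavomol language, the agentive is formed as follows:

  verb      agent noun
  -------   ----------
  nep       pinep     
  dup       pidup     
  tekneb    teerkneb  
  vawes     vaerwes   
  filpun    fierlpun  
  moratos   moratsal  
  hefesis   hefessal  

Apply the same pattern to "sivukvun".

sivukvnal

"sivukvun" has 3 vowels. The stems with 3 vowels (moratos → moratsal, hefesis → hefessal) delete the last vowel and add -al.
So sivukvun → sivukvnal.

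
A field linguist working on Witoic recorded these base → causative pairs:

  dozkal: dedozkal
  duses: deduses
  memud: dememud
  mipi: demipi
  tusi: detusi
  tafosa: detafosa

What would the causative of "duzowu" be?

deduzowu

Every pair shown (dozkal → dedozkal, duses → deduses, memud → dememud, …) follows the same rule: add the prefix de-.
So duzowu → deduzowu.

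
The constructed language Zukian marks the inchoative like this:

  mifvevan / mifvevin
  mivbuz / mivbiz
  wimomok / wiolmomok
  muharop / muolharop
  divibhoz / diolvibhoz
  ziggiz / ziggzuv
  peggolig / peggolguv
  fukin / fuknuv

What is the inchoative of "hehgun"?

mivbuz and divibhoz both end in -z yet inflect differently (mivbiz, diolvibhoz), so the final letter is not what conditions the rule; the last vowel is.
"hehgun" has last vowel 'u'. The one such stem in the data (mivbuz → mivbiz) changes the last vowel to 'i' (as does mifvevan), so the same rule applies.
So hehgun → hehgin.

hehgin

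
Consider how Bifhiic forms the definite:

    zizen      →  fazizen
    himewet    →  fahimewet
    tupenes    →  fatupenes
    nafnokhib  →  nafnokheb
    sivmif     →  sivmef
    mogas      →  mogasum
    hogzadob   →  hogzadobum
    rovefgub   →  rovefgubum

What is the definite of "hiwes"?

fahiwes

"hiwes" has last vowel 'e'. The stems whose last vowel is 'e' (zizen → fazizen, himewet → fahimewet, tupenes → fatupenes) add the prefix fa-.
So hiwes → fahiwes.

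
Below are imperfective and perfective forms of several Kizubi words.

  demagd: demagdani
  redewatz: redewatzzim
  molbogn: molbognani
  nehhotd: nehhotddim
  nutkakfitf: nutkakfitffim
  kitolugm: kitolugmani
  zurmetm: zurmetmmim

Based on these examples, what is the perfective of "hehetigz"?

nehhotd and demagd both end in -d yet inflect differently (nehhotddim, demagdani), so the final letter is not what conditions the rule; the second-to-last letter is.
"hehetigz" has second-to-last letter 'g'. The stems whose second-to-last letter is 'g' (demagd → demagdani, molbogn → molbognani, kitolugm → kitolugmani) add -ani.
The other pattern: stems whose second-to-last letter is 't' double the final consonant and add -im.
So hehetigz → hehetigzani.

hehetigzani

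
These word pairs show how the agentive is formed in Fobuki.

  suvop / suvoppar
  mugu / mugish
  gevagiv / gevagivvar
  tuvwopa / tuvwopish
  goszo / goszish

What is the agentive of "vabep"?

"vabep" ends in a consonant. The stems ending in a consonant (suvop → suvoppar, gevagiv → gevagivvar) double the final consonant and add -ar.
So vabep → vabeppar.

vabeppar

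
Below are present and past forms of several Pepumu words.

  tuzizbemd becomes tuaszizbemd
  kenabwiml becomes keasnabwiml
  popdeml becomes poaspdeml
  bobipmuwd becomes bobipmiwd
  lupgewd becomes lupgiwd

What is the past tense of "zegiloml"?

zeasgiloml

tuzizbemd and bobipmuwd both end in -d yet inflect differently (tuaszizbemd, bobipmiwd), so the final letter is not what conditions the rule; the second-to-last letter is.
"zegiloml" has second-to-last letter 'm'. The stems whose second-to-last letter is 'm' (tuzizbemd → tuaszizbemd, kenabwiml → keasnabwiml, popdeml → poaspdeml) insert -as- after the first vowel.
The other pattern: stems whose second-to-last letter is 'w' change the last vowel to 'i'.
So zegiloml → zeasgiloml.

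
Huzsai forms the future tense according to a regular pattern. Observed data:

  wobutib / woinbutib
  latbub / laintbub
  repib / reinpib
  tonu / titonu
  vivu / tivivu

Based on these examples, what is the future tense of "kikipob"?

kiinkipob

latbub and vivu both have last vowel 'u' yet inflect differently (laintbub, tivivu), so the last vowel is not what conditions the rule; the final letter is.
"kikipob" ends in -b. The stems ending in -b (wobutib → woinbutib, repib → reinpib, latbub → laintbub) insert -in- after the first vowel.
The other pattern: stems ending in -u add the prefix ti-.
So kikipob → kiinkipob.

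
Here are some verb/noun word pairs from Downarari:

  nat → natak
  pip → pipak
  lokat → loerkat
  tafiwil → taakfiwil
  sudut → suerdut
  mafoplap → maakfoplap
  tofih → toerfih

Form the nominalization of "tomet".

nat and lokat both end in -t yet inflect differently (natak, loerkat), so the final letter is not what conditions the rule; the number of vowels is.
"tomet" has 2 vowels. The stems with 2 vowels (lokat → loerkat, tofih → toerfih, sudut → suerdut) insert -er- after the first vowel.
So tomet → toermet.

toermet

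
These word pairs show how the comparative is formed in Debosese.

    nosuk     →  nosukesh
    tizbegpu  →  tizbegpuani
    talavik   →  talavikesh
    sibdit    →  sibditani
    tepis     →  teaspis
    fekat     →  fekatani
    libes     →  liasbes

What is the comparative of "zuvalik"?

zuvalikesh

tepis and talavik both have last vowel 'i' yet inflect differently (teaspis, talavikesh), so the last vowel is not what conditions the rule; the final letter is.
"zuvalik" ends in -k. The stems ending in -k (nosuk → nosukesh, talavik → talavikesh) add -esh.
So zuvalik → zuvalikesh.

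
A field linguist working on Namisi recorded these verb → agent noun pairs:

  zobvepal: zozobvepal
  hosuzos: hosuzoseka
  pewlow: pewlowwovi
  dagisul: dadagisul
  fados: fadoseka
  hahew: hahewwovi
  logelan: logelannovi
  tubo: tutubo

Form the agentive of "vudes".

vudeseka

pewlow and hosuzos both have last vowel 'o' yet inflect differently (pewlowwovi, hosuzoseka), so the last vowel is not what conditions the rule; the final letter is.
"vudes" ends in -s. The stems ending in -s (hosuzos → hosuzoseka, fados → fadoseka) add -eka.
So vudes → vudeseka.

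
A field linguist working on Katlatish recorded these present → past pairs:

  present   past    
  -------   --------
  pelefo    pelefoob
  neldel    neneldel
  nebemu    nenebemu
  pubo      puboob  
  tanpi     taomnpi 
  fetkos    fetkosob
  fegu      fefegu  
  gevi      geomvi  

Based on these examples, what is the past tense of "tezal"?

fetkos and fegu both begin with f- yet inflect differently (fetkosob, fefegu), so the first letter is not what conditions the rule; the final letter is.
"tezal" ends in -l. The one such stem in the data (neldel → neneldel) repeats the first consonant+vowel as a prefix (as do nebemu, fegu), so the same rule applies.
The other patterns: stems ending in -o or -s add -ob; stems ending in -i insert -om- after the first vowel.
So tezal → tetezal.

tetezal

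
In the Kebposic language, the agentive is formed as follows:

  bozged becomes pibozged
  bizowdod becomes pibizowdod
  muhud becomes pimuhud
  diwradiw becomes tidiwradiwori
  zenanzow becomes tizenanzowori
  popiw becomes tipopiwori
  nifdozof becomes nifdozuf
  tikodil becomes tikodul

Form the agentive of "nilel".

nilul

"nilel" ends in -l. The one such stem in the data (tikodil → tikodul) changes the last vowel to 'u' (as does nifdozof), so the same rule applies.
So nilel → nilul.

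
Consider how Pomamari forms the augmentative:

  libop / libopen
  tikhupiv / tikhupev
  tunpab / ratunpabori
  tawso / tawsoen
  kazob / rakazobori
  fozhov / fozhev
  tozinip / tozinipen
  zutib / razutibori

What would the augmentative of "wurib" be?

rawuribori

kazob and fozhov both have last vowel 'o' yet inflect differently (rakazobori, fozhev), so the last vowel is not what conditions the rule; the final letter is.
"wurib" ends in -b. The stems ending in -b (zutib → razutibori, kazob → rakazobori, tunpab → ratunpabori) add ra- … -ori around the stem.
So wurib → rawuribori.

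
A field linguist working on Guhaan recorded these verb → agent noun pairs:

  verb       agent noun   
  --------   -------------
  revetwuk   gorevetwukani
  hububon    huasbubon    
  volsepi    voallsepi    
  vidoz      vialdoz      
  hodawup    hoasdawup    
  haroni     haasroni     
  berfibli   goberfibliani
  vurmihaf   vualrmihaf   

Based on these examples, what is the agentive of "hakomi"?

haaskomi

volsepi and haroni both end in -i yet inflect differently (voallsepi, haasroni), so the final letter is not what conditions the rule; the first letter is.
"hakomi" begins with h-. The stems beginning with h- (haroni → haasroni, hububon → huasbubon, hodawup → hoasdawup) insert -as- after the first vowel.
So hakomi → haaskomi.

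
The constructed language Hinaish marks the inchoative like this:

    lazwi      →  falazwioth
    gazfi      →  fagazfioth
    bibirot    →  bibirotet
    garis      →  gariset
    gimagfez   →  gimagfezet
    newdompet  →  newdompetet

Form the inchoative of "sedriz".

"sedriz" ends in -z. The one such stem in the data (gimagfez → gimagfezet) adds -et, so the same rule applies.
So sedriz → sedrizet.

sedrizet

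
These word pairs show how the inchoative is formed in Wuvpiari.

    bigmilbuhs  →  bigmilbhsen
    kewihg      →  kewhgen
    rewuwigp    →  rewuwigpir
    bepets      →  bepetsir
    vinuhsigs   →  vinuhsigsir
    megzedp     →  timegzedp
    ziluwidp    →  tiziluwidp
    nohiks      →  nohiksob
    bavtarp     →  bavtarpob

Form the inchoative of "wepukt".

wepuktob

bigmilbuhs and bepets both end in -s yet inflect differently (bigmilbhsen, bepetsir), so the final letter is not what conditions the rule; the second-to-last letter is.
"wepukt" has second-to-last letter 'k'. The one such stem in the data (nohiks → nohiksob) adds -ob, so the same rule applies.
The other patterns: stems whose second-to-last letter is 'h' delete the last vowel and add -en; stems whose second-to-last letter is 'g' or 't' add -ir; stems whose second-to-last letter is 'd' add the prefix ti-.
So wepukt → wepuktob.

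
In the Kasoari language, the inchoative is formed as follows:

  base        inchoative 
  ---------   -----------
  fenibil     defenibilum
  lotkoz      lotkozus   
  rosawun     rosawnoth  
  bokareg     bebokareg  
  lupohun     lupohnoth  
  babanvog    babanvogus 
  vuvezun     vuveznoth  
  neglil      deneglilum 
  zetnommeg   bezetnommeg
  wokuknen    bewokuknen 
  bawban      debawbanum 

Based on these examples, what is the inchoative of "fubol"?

fubolus

"fubol" has last vowel 'o'. The stems whose last vowel is 'o' (lotkoz → lotkozus, babanvog → babanvogus) add -us.
So fubol → fubolus.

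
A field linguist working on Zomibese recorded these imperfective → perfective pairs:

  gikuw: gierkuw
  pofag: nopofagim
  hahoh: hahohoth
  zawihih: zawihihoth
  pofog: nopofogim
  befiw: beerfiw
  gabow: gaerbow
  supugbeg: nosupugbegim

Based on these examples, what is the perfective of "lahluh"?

lahluhoth

hahoh and gabow both have last vowel 'o' yet inflect differently (hahohoth, gaerbow), so the last vowel is not what conditions the rule; the final letter is.
"lahluh" ends in -h. The stems ending in -h (zawihih → zawihihoth, hahoh → hahohoth) add -oth.
So lahluh → lahluhoth.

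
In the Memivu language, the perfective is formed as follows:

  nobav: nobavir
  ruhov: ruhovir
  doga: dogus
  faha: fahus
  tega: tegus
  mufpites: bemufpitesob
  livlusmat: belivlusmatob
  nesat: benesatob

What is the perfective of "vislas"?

nobav and doga both have last vowel 'a' yet inflect differently (nobavir, dogus), so the last vowel is not what conditions the rule; the final letter is.
"vislas" ends in -s. The one such stem in the data (mufpites → bemufpitesob) adds be- … -ob around the stem, so the same rule applies.
The other patterns: stems ending in -v add -ir; stems ending in -a drop the final letter and add -us.
So vislas → bevislasob.

bevislasob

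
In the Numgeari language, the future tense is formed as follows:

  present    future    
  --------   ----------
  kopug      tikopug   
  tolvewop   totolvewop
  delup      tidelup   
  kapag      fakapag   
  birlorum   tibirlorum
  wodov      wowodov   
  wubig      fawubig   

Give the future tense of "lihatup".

tolvewop and delup both end in -p yet inflect differently (totolvewop, tidelup), so the final letter is not what conditions the rule; the last vowel is.
"lihatup" has last vowel 'u'. The stems whose last vowel is 'u' (delup → tidelup, kopug → tikopug, birlorum → tibirlorum) add the prefix ti-.
The other patterns: stems whose last vowel is 'o' repeat the first consonant+vowel as a prefix; stems whose last vowel is 'a' or 'i' add the prefix fa-.
So lihatup → tilihatup.

tilihatup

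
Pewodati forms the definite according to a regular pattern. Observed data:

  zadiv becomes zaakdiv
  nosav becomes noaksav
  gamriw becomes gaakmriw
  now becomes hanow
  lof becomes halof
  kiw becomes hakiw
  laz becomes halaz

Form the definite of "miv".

hamiv

gamriw and now both end in -w yet inflect differently (gaakmriw, hanow), so the final letter is not what conditions the rule; the number of vowels is.
"miv" has 1 vowel. The stems with 1 vowel (now → hanow, lof → halof, kiw → hakiw) add the prefix ha-.
So miv → hamiv.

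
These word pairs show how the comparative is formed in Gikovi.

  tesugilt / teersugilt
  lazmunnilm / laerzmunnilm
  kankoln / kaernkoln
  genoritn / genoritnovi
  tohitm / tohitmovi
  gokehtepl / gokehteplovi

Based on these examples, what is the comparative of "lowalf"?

loerwalf

kankoln and genoritn both end in -n yet inflect differently (kaernkoln, genoritnovi), so the final letter is not what conditions the rule; the second-to-last letter is.
"lowalf" has second-to-last letter 'l'. The stems whose second-to-last letter is 'l' (tesugilt → teersugilt, lazmunnilm → laerzmunnilm, kankoln → kaernkoln) insert -er- after the first vowel.
So lowalf → loerwalf.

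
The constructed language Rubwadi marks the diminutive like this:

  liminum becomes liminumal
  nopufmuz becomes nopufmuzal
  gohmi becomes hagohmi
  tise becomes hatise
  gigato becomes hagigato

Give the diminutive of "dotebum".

dotebumal

liminum and gigato both have 3 vowels yet inflect differently (liminumal, hagigato), so the number of vowels is not what conditions the rule; whether the stem ends in a vowel or a consonant is.
"dotebum" ends in a consonant. The stems ending in a consonant (liminum → liminumal, nopufmuz → nopufmuzal) add -al.
The other pattern: stems ending in a vowel add the prefix ha-.
So dotebum → dotebumal.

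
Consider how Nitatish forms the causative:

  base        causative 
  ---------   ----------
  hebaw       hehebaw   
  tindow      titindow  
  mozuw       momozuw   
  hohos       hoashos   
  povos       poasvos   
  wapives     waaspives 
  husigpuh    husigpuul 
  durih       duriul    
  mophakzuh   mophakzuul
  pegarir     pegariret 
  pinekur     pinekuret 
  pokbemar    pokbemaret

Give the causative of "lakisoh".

lakisoul

tindow and hohos both have last vowel 'o' yet inflect differently (titindow, hoashos), so the last vowel is not what conditions the rule; the final letter is.
"lakisoh" ends in -h. The stems ending in -h (husigpuh → husigpuul, durih → duriul, mophakzuh → mophakzuul) drop the final letter and add -ul.
The other patterns: stems ending in -w repeat the first consonant+vowel as a prefix; stems ending in -s insert -as- after the first vowel; stems ending in -r add -et.
So lakisoh → lakisoul.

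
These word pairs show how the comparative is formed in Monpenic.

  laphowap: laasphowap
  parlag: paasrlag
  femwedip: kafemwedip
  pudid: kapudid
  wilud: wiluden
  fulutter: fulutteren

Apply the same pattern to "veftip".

laphowap and femwedip both end in -p yet inflect differently (laasphowap, kafemwedip), so the final letter is not what conditions the rule; the last vowel is.
"veftip" has last vowel 'i'. The stems whose last vowel is 'i' (femwedip → kafemwedip, pudid → kapudid) add the prefix ka-.
The other patterns: stems whose last vowel is 'a' insert -as- after the first vowel; stems whose last vowel is 'e' or 'u' add -en.
So veftip → kaveftip.

kaveftip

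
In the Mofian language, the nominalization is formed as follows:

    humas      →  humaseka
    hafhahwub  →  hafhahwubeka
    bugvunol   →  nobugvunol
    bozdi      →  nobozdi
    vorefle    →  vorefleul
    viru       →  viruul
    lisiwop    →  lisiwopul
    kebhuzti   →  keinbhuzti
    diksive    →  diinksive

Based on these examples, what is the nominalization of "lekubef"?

lekubeful

bozdi and kebhuzti both end in -i yet inflect differently (nobozdi, keinbhuzti), so the final letter is not what conditions the rule; the first letter is.
"lekubef" begins with l-. The one such stem in the data (lisiwop → lisiwopul) adds -ul, so the same rule applies.
So lekubef → lekubeful.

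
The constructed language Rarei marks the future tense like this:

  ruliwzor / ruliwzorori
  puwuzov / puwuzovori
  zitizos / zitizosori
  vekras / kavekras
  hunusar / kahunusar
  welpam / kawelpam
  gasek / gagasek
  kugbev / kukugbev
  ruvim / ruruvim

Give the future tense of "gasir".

zitizos and vekras both end in -s yet inflect differently (zitizosori, kavekras), so the final letter is not what conditions the rule; the last vowel is.
"gasir" has last vowel 'i'. The one such stem in the data (ruvim → ruruvim) repeats the first consonant+vowel as a prefix (as do gasek, kugbev), so the same rule applies.
The other patterns: stems whose last vowel is 'o' add -ori; stems whose last vowel is 'a' add the prefix ka-.
So gasir → gagasir.

gagasir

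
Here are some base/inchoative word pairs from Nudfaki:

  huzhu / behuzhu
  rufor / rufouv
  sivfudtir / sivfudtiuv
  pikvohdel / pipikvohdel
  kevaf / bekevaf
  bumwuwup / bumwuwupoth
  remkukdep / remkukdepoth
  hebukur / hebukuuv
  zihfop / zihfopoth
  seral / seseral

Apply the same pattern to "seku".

hebukur and huzhu both have last vowel 'u' yet inflect differently (hebukuuv, behuzhu), so the last vowel is not what conditions the rule; the final letter is.
"seku" ends in -u. The one such stem in the data (huzhu → behuzhu) adds the prefix be-, so the same rule applies.
So seku → beseku.

beseku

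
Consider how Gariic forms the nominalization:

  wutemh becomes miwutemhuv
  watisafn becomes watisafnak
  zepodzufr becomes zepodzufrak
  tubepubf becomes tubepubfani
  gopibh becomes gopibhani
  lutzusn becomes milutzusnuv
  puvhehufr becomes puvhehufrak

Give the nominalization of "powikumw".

mipowikumwuv

lutzusn and watisafn both end in -n yet inflect differently (milutzusnuv, watisafnak), so the final letter is not what conditions the rule; the second-to-last letter is.
"powikumw" has second-to-last letter 'm'. The one such stem in the data (wutemh → miwutemhuv) adds mi- … -uv around the stem, so the same rule applies.
So powikumw → mipowikumwuv.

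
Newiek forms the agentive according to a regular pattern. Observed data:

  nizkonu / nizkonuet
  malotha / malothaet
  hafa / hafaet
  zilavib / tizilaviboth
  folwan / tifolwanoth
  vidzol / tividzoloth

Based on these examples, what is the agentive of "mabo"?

maboet

"mabo" ends in a vowel. The stems ending in a vowel (nizkonu → nizkonuet, malotha → malothaet, hafa → hafaet) add -et.
So mabo → maboet.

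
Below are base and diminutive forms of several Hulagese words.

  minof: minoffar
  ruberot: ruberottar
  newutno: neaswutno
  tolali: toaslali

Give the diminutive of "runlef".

minof and newutno both have last vowel 'o' yet inflect differently (minoffar, neaswutno), so the last vowel is not what conditions the rule; whether the stem ends in a vowel or a consonant is.
"runlef" ends in a consonant. The stems ending in a consonant (minof → minoffar, ruberot → ruberottar) double the final consonant and add -ar.
So runlef → runleffar.

runleffar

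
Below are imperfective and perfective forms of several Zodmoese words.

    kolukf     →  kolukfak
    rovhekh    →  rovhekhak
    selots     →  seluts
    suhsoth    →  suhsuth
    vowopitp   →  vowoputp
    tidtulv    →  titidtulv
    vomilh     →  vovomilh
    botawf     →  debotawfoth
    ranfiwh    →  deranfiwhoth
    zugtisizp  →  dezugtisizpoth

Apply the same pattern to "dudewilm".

rovhekh and suhsoth both end in -h yet inflect differently (rovhekhak, suhsuth), so the final letter is not what conditions the rule; the second-to-last letter is.
"dudewilm" has second-to-last letter 'l'. The stems whose second-to-last letter is 'l' (tidtulv → titidtulv, vomilh → vovomilh) repeat the first consonant+vowel as a prefix.
So dudewilm → dududewilm.

dududewilm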